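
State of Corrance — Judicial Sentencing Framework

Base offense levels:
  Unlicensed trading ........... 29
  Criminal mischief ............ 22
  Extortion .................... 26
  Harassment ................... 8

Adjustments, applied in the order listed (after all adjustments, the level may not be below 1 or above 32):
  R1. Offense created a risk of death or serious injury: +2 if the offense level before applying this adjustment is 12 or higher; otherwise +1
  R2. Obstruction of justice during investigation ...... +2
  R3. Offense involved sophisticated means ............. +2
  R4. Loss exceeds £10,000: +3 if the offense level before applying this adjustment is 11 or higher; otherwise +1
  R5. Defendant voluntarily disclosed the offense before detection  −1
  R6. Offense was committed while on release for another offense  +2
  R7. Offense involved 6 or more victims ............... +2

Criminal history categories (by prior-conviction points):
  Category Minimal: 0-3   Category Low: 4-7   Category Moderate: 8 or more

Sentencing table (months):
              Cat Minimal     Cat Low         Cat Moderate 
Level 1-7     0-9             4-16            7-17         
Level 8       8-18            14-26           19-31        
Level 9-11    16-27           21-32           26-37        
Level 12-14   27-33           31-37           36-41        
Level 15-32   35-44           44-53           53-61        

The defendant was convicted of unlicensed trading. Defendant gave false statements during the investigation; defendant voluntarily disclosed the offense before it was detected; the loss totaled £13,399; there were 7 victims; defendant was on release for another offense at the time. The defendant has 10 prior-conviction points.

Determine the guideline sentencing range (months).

53-61 months

Base offense level for unlicensed trading: 29.
R2 applies: 29 + 2 = 31.
R3 does not apply.
R4 applies (level before this adjustment is 31 ≥ 11, so +3): 31 + 3 = 34.
R5 applies: 34 − 1 = 33.
R6 applies: 33 + 2 = 35.
R7 applies: 35 + 2 = 37.
Level 37 exceeds the maximum of 32; capped at 32.
Final offense level: 32.
Criminal history: 10 prior points → Category Moderate (8+).
Level 32 falls in the 15-32 band.
Grid: Level 15-32 × Category Moderate = 53-61 months.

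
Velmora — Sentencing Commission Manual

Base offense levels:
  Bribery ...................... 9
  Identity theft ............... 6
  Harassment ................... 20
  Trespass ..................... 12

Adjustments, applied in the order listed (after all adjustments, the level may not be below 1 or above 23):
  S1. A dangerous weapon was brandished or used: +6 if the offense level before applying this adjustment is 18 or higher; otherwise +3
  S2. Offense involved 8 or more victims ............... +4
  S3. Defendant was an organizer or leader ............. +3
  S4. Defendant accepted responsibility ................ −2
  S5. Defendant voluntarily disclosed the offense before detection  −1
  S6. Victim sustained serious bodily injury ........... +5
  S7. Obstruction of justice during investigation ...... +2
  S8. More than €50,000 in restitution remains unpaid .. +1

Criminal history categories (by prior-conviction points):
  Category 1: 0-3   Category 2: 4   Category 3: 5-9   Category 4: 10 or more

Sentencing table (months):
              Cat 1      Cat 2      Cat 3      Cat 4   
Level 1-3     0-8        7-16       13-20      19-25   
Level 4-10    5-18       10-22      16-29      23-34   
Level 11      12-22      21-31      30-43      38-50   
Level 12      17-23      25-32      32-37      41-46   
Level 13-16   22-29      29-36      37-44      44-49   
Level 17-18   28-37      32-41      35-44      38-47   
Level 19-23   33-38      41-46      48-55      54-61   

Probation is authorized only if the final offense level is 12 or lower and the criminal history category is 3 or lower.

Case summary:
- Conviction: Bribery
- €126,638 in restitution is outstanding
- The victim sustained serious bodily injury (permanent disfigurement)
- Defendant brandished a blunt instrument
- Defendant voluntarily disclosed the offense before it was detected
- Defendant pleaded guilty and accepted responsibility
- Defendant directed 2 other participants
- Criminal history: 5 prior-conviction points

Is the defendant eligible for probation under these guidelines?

No

Base offense level for bribery: 9.
S1 applies (level before this adjustment is 9 < 18, so +3): 9 + 3 = 12.
S2 does not apply.
S3 applies: 12 + 3 = 15.
S4 applies: 15 − 2 = 13.
S5 applies: 13 − 1 = 12.
S6 applies: 12 + 5 = 17.
S8 applies: 17 + 1 = 18.
Final offense level: 18.
Criminal history: 5 prior points → Category 3 (5-9).
Level 18 falls in the 17-18 band.
Grid: Level 17-18 × Category 3 = 35-44 months.
Probation check: level 18 > 12 and category 3 ≤ 3 → not eligible.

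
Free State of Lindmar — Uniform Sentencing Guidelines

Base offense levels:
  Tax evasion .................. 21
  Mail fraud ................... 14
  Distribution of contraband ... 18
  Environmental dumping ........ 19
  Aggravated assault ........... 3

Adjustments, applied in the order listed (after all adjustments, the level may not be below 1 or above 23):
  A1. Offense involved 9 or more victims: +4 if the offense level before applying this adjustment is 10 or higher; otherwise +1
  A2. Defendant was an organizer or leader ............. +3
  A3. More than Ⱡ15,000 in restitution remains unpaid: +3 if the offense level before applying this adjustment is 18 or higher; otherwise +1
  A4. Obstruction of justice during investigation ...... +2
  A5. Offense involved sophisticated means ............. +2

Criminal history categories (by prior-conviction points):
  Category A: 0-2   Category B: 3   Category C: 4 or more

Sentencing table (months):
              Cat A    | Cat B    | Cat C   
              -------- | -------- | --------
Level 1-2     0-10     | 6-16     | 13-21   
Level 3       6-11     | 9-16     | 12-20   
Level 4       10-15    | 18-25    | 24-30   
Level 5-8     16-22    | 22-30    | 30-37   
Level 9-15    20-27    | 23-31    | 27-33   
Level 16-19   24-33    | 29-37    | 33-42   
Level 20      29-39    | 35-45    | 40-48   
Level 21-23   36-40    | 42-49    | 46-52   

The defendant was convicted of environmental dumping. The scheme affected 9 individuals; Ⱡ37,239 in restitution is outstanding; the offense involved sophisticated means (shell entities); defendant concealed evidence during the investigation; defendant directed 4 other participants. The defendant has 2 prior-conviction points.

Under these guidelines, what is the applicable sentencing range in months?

Base offense level for environmental dumping: 19.
A1 applies (level before this adjustment is 19 ≥ 10, so +4): 19 + 4 = 23.
A2 applies: 23 + 3 = 26.
A3 applies (level before this adjustment is 26 ≥ 18, so +3): 26 + 3 = 29.
A4 applies: 29 + 2 = 31.
A5 applies: 31 + 2 = 33.
Level 33 exceeds the maximum of 23; capped at 23.
Final offense level: 23.
Criminal history: 2 prior points → Category A (0-2).
Level 23 falls in the 21-23 band.
Grid: Level 21-23 × Category A = 36-40 months.

36-40 months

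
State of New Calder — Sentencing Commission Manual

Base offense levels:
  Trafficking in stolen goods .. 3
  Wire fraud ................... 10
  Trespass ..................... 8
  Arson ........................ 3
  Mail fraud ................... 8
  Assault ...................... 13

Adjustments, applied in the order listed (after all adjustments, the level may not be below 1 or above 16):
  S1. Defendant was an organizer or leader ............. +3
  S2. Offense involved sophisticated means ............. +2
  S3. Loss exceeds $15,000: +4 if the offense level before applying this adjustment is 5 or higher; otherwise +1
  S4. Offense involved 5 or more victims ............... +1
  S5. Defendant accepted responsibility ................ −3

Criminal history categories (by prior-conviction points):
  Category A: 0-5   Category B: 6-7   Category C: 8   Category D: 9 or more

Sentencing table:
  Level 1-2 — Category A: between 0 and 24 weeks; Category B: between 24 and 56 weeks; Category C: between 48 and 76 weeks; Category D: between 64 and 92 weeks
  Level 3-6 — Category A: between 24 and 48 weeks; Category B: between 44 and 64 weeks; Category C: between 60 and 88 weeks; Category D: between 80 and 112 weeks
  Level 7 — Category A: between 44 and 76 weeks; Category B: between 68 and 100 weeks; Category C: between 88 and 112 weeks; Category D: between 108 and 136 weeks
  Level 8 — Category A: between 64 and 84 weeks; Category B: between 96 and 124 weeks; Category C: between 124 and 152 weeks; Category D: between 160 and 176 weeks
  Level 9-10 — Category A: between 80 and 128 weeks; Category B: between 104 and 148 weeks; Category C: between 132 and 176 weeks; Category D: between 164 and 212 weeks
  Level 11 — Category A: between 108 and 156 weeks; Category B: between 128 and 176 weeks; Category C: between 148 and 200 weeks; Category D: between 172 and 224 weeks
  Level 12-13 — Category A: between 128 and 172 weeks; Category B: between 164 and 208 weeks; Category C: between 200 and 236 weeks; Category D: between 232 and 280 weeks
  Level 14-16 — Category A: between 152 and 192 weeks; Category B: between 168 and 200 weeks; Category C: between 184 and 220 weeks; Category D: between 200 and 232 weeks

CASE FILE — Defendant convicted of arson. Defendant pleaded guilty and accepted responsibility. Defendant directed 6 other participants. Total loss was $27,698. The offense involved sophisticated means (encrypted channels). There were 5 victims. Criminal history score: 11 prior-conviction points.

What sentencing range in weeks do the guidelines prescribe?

Base offense level for arson: 3.
S1 applies: 3 + 3 = 6.
S2 applies: 6 + 2 = 8.
S3 applies (level before this adjustment is 8 ≥ 5, so +4): 8 + 4 = 12.
S4 applies: 12 + 1 = 13.
S5 applies: 13 − 3 = 10.
Final offense level: 10.
Criminal history: 11 prior points → Category D (9+).
Level 10 falls in the 9-10 band.
Grid: Level 9-10 × Category D = 164-212 weeks.

164-212 weeks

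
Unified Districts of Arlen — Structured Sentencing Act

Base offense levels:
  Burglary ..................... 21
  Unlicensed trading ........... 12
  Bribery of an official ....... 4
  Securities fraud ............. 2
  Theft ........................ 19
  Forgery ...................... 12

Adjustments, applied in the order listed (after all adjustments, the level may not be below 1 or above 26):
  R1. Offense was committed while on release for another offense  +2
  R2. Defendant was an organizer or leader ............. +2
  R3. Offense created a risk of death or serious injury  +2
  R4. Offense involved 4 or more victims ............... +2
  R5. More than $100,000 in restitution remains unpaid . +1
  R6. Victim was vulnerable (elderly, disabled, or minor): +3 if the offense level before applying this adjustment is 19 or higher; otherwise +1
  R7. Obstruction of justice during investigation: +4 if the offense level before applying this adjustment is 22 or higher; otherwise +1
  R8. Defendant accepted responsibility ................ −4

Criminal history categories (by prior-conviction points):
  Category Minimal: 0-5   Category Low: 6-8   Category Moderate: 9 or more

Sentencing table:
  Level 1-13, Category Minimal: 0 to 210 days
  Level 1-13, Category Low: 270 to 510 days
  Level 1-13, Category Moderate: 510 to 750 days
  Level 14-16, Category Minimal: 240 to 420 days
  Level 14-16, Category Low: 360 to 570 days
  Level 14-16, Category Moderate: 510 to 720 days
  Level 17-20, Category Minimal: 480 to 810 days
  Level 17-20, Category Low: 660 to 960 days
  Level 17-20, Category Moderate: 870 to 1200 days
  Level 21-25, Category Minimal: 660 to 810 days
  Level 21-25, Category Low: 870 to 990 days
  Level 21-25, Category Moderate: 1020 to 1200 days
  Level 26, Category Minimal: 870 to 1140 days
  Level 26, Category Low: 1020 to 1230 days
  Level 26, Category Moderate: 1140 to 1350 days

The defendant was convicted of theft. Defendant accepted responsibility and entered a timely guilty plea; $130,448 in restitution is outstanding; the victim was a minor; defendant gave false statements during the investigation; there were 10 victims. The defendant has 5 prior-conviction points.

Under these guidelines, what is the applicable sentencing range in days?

660-810 days

Base offense level for theft: 19.
R1 does not apply.
R4 applies: 19 + 2 = 21.
R5 applies: 21 + 1 = 22.
R6 applies (level before this adjustment is 22 ≥ 19, so +3): 22 + 3 = 25.
R7 applies (level before this adjustment is 25 ≥ 22, so +4): 25 + 4 = 29.
R8 applies: 29 − 4 = 25.
Final offense level: 25.
Criminal history: 5 prior points → Category Minimal (0-5).
Level 25 falls in the 21-25 band.
Grid: Level 21-25 × Category Minimal = 660-810 days.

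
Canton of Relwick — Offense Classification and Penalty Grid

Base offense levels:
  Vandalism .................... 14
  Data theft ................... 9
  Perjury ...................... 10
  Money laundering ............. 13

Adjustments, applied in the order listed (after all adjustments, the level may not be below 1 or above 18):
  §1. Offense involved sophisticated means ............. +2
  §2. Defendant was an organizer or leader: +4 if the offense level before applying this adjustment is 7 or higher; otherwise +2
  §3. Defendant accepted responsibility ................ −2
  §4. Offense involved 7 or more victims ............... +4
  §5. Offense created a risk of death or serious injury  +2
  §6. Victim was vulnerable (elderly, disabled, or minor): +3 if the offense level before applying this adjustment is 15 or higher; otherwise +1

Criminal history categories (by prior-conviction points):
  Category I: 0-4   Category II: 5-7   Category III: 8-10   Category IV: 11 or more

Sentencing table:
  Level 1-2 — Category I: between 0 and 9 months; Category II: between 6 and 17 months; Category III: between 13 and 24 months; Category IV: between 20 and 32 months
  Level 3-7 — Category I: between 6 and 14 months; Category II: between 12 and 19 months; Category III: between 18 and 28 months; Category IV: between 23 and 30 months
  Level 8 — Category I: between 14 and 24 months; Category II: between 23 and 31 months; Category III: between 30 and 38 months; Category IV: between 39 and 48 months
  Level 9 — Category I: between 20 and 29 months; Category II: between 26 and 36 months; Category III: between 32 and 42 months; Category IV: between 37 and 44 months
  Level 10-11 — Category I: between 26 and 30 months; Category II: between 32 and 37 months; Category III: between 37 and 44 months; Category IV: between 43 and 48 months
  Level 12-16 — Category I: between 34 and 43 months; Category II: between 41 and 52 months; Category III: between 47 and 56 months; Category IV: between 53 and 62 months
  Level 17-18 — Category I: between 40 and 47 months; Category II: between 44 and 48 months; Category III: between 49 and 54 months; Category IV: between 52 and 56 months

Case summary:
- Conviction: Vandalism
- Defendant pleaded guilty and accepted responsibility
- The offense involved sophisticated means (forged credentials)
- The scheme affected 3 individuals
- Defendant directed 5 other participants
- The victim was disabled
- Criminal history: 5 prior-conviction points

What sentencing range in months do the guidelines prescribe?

44-48 months

Base offense level for vandalism: 14.
§1 applies: 14 + 2 = 16.
§2 applies (level before this adjustment is 16 ≥ 7, so +4): 16 + 4 = 20.
§3 applies: 20 − 2 = 18.
§5 does not apply.
§6 applies (level before this adjustment is 18 ≥ 15, so +3): 18 + 3 = 21.
Level 21 exceeds the maximum of 18; capped at 18.
Final offense level: 18.
Criminal history: 5 prior points → Category II (5-7).
Level 18 falls in the 17-18 band.
Grid: Level 17-18 × Category II = 44-48 months.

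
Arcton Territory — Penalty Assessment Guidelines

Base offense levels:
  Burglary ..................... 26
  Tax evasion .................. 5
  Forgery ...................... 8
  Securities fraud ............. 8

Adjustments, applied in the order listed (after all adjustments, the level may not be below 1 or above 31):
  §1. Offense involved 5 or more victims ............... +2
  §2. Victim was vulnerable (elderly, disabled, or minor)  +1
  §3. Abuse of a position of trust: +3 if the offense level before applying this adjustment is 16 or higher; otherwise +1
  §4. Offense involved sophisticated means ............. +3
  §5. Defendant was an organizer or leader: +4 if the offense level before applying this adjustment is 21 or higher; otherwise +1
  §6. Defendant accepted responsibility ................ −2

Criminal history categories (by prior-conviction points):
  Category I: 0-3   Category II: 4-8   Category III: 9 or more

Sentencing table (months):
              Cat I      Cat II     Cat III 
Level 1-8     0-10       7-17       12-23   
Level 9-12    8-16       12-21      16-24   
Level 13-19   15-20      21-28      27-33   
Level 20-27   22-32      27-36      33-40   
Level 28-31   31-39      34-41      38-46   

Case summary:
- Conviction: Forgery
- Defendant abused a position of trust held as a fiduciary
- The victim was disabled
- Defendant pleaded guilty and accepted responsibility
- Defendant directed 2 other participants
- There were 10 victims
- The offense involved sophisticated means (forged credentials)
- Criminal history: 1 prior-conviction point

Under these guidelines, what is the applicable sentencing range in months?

Base offense level for forgery: 8.
§1 applies: 8 + 2 = 10.
§2 applies: 10 + 1 = 11.
§3 applies (level before this adjustment is 11 < 16, so +1): 11 + 1 = 12.
§4 applies: 12 + 3 = 15.
§5 applies (level before this adjustment is 15 < 21, so +1): 15 + 1 = 16.
§6 applies: 16 − 2 = 14.
Final offense level: 14.
Criminal history: 1 prior point → Category I (0-3).
Level 14 falls in the 13-19 band.
Grid: Level 13-19 × Category I = 15-20 months.

15-20 months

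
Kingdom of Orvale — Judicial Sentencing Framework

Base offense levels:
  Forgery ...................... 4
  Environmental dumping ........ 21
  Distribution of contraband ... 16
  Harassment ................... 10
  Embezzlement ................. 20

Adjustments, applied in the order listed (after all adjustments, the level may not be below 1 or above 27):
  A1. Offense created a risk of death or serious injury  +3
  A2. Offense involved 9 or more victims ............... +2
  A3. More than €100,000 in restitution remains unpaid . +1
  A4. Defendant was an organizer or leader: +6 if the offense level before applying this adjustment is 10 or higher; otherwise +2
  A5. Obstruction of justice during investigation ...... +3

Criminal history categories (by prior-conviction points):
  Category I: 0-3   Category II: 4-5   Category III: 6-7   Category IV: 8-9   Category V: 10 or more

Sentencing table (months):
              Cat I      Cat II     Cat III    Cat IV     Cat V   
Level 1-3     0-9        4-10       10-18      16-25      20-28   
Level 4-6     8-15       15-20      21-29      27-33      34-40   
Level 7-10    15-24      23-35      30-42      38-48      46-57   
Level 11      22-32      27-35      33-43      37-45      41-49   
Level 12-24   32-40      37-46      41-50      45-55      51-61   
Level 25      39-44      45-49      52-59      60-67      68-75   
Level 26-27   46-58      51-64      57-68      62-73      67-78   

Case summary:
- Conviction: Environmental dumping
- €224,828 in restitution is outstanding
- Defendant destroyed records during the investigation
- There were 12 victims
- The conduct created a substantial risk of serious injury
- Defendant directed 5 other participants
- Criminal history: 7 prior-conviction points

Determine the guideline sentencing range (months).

57-68 months

Base offense level for environmental dumping: 21.
A1 applies: 21 + 3 = 24.
A2 applies: 24 + 2 = 26.
A3 applies: 26 + 1 = 27.
A4 applies (level before this adjustment is 27 ≥ 10, so +6): 27 + 6 = 33.
A5 applies: 33 + 3 = 36.
Level 36 exceeds the maximum of 27; capped at 27.
Final offense level: 27.
Criminal history: 7 prior points → Category III (6-7).
Level 27 falls in the 26-27 band.
Grid: Level 26-27 × Category III = 57-68 months.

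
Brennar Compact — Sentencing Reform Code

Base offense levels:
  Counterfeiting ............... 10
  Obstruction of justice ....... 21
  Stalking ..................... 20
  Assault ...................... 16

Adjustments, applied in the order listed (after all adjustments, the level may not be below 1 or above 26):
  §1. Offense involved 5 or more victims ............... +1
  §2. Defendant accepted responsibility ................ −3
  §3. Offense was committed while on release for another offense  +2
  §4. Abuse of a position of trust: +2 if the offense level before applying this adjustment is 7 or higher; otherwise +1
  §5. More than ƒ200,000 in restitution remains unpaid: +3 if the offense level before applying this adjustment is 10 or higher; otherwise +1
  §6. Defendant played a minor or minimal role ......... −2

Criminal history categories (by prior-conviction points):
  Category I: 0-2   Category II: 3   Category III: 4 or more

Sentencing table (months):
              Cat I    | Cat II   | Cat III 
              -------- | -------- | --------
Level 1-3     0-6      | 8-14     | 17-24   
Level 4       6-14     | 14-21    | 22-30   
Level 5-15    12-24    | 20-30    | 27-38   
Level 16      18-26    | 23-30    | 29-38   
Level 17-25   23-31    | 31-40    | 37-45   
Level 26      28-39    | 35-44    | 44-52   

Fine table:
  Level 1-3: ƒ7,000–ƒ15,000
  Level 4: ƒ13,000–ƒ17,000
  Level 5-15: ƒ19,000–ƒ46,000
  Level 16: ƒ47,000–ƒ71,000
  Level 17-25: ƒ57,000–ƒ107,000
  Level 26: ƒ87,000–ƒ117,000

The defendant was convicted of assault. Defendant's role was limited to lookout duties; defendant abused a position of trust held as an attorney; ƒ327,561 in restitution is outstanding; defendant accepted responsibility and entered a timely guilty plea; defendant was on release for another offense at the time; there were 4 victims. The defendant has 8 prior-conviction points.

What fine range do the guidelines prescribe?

ƒ57,000–ƒ107,000

Base offense level for assault: 16.
§2 applies: 16 − 3 = 13.
§3 applies: 13 + 2 = 15.
§4 applies (level before this adjustment is 15 ≥ 7, so +2): 15 + 2 = 17.
§5 applies (level before this adjustment is 17 ≥ 10, so +3): 17 + 3 = 20.
§6 applies: 20 − 2 = 18.
Final offense level: 18.
Level 18 falls in the 17-25 band.
Fine table: Level 17-25 → ƒ57,000–ƒ107,000.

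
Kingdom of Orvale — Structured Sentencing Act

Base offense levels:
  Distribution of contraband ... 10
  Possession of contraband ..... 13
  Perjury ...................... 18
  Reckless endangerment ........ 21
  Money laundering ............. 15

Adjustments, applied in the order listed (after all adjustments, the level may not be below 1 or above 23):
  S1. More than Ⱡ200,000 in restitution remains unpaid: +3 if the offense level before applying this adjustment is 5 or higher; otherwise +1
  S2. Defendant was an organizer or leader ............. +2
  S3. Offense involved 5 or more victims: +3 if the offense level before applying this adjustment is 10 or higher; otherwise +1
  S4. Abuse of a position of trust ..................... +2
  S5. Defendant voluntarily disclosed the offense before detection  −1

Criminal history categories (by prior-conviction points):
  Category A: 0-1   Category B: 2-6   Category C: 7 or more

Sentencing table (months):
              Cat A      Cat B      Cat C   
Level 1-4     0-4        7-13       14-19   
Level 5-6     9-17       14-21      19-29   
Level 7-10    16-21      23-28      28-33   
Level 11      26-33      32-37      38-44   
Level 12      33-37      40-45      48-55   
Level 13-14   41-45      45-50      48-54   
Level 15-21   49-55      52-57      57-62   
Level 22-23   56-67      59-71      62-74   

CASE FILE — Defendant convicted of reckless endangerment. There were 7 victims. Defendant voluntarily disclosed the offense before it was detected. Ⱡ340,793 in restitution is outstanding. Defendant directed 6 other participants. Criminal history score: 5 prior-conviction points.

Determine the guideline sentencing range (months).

Base offense level for reckless endangerment: 21.
S1 applies (level before this adjustment is 21 ≥ 5, so +3): 21 + 3 = 24.
S2 applies: 24 + 2 = 26.
S3 applies (level before this adjustment is 26 ≥ 10, so +3): 26 + 3 = 29.
S4 does not apply.
S5 applies: 29 − 1 = 28.
Level 28 exceeds the maximum of 23; capped at 23.
Final offense level: 23.
Criminal history: 5 prior points → Category B (2-6).
Level 23 falls in the 22-23 band.
Grid: Level 22-23 × Category B = 59-71 months.

59-71 months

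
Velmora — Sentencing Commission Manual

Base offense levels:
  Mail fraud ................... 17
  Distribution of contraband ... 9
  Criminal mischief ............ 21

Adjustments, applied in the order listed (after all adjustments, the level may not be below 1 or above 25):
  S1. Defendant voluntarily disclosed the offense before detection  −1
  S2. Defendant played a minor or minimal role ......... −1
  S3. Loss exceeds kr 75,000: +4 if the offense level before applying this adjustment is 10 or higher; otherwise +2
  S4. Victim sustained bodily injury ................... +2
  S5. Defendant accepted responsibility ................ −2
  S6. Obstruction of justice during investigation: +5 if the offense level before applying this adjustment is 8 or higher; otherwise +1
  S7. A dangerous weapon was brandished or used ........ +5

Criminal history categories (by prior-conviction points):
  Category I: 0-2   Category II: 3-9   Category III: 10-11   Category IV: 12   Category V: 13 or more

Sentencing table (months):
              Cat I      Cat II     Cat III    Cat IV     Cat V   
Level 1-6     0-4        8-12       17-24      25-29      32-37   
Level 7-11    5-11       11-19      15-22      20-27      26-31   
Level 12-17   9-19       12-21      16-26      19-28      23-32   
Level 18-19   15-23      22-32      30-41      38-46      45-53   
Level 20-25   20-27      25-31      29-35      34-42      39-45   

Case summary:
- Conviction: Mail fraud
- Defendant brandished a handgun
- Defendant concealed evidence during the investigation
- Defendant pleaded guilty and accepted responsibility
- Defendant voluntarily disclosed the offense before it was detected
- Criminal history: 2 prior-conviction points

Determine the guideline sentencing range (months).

Base offense level for mail fraud: 17.
S1 applies: 17 − 1 = 16.
S5 applies: 16 − 2 = 14.
S6 applies (level before this adjustment is 14 ≥ 8, so +5): 14 + 5 = 19.
S7 applies: 19 + 5 = 24.
Final offense level: 24.
Criminal history: 2 prior points → Category I (0-2).
Level 24 falls in the 20-25 band.
Grid: Level 20-25 × Category I = 20-27 months.

20-27 months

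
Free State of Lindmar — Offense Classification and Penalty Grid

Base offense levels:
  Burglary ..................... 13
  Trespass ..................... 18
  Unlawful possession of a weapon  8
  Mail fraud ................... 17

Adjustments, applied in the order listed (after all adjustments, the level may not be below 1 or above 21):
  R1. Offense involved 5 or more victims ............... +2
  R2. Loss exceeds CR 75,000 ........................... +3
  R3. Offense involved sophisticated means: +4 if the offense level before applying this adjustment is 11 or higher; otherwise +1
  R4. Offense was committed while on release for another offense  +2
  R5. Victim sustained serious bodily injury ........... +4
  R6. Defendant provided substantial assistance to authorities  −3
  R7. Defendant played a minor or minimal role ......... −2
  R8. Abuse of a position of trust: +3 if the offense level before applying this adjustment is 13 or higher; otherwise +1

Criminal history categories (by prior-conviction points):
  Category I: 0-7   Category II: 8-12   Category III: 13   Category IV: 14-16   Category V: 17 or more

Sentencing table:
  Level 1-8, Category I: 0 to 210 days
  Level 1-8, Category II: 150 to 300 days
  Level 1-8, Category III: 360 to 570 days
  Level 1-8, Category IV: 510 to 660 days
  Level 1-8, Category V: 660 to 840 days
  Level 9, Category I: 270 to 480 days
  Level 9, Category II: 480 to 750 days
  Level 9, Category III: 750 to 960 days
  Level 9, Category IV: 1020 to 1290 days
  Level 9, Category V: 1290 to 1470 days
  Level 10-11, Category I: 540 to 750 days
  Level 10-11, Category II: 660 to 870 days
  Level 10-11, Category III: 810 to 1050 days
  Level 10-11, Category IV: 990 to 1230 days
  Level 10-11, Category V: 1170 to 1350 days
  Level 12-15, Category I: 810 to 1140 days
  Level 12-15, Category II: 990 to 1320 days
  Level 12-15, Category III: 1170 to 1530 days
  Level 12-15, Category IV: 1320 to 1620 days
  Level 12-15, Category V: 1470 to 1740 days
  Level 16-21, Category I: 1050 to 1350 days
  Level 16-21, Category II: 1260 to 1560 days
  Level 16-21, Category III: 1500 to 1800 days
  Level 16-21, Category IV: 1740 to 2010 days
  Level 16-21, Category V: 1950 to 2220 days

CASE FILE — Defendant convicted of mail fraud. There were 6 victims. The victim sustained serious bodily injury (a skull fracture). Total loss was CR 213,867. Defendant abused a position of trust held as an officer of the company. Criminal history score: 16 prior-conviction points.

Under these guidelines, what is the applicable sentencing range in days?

Base offense level for mail fraud: 17.
R1 applies: 17 + 2 = 19.
R2 applies: 19 + 3 = 22.
R3 does not apply.
R5 applies: 22 + 4 = 26.
R8 applies (level before this adjustment is 26 ≥ 13, so +3): 26 + 3 = 29.
Level 29 exceeds the maximum of 21; capped at 21.
Final offense level: 21.
Criminal history: 16 prior points → Category IV (14-16).
Level 21 falls in the 16-21 band.
Grid: Level 16-21 × Category IV = 1740-2010 days.

1740-2010 days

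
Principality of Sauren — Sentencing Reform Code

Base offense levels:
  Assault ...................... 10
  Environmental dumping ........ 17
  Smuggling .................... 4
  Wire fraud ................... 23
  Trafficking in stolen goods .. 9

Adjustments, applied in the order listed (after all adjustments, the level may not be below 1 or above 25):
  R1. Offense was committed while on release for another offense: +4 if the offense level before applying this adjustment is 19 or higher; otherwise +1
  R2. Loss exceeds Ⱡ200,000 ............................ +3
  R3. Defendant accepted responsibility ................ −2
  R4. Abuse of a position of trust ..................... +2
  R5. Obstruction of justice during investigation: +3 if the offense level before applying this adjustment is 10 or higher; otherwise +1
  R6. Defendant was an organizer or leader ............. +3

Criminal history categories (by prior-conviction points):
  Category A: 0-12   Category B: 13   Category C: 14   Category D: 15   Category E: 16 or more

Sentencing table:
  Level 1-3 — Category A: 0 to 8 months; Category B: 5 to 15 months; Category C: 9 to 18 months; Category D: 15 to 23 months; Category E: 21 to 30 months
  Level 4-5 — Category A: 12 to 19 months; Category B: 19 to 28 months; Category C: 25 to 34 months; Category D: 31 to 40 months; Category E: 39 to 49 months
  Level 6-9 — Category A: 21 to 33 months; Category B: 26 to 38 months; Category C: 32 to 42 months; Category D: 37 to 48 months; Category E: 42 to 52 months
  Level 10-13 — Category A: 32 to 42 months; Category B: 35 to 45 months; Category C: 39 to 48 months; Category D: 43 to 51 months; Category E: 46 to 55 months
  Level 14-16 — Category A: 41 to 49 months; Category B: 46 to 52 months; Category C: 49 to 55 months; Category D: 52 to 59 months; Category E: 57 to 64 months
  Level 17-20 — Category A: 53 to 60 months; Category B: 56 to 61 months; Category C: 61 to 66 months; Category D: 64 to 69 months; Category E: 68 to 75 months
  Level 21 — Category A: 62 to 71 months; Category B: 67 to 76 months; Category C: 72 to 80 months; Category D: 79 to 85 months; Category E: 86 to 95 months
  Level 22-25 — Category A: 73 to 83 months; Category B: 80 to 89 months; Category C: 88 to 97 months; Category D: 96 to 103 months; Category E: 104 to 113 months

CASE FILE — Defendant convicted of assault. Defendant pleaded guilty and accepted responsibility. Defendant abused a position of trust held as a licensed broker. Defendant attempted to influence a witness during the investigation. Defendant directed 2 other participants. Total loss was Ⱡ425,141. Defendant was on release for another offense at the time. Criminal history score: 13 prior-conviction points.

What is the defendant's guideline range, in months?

Base offense level for assault: 10.
R1 applies (level before this adjustment is 10 < 19, so +1): 10 + 1 = 11.
R2 applies: 11 + 3 = 14.
R3 applies: 14 − 2 = 12.
R4 applies: 12 + 2 = 14.
R5 applies (level before this adjustment is 14 ≥ 10, so +3): 14 + 3 = 17.
R6 applies: 17 + 3 = 20.
Final offense level: 20.
Criminal history: 13 prior points → Category B (13).
Level 20 falls in the 17-20 band.
Grid: Level 17-20 × Category B = 56-61 months.

56-61 months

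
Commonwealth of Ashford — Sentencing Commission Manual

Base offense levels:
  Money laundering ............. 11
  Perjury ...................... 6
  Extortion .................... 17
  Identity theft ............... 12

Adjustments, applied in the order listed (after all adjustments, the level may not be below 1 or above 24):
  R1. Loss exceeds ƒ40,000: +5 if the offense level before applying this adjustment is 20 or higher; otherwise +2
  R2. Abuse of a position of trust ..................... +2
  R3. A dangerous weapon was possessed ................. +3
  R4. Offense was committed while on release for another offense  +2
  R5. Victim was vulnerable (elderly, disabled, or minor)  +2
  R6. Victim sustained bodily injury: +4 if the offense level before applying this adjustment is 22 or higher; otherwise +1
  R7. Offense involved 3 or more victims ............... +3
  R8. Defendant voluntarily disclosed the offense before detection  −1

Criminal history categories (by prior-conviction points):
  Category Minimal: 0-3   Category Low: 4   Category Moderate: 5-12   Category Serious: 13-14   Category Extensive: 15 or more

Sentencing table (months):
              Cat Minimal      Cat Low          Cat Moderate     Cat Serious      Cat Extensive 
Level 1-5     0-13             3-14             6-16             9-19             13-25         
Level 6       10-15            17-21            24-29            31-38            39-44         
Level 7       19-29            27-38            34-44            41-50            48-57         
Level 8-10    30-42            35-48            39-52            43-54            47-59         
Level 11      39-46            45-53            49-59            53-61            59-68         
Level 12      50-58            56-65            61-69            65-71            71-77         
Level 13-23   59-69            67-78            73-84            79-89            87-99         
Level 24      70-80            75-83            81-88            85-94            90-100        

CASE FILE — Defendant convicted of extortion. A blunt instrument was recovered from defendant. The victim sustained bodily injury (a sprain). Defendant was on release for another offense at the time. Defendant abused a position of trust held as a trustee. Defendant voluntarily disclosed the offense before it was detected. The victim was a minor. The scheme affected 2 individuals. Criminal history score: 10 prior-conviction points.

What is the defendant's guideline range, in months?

81-88 months

Base offense level for extortion: 17.
R1 does not apply.
R2 applies: 17 + 2 = 19.
R3 applies: 19 + 3 = 22.
R4 applies: 22 + 2 = 24.
R5 applies: 24 + 2 = 26.
R6 applies (level before this adjustment is 26 ≥ 22, so +4): 26 + 4 = 30.
R8 applies: 30 − 1 = 29.
Level 29 exceeds the maximum of 24; capped at 24.
Final offense level: 24.
Criminal history: 10 prior points → Category Moderate (5-12).
Level 24 falls in the 24 band.
Grid: Level 24 × Category Moderate = 81-88 months.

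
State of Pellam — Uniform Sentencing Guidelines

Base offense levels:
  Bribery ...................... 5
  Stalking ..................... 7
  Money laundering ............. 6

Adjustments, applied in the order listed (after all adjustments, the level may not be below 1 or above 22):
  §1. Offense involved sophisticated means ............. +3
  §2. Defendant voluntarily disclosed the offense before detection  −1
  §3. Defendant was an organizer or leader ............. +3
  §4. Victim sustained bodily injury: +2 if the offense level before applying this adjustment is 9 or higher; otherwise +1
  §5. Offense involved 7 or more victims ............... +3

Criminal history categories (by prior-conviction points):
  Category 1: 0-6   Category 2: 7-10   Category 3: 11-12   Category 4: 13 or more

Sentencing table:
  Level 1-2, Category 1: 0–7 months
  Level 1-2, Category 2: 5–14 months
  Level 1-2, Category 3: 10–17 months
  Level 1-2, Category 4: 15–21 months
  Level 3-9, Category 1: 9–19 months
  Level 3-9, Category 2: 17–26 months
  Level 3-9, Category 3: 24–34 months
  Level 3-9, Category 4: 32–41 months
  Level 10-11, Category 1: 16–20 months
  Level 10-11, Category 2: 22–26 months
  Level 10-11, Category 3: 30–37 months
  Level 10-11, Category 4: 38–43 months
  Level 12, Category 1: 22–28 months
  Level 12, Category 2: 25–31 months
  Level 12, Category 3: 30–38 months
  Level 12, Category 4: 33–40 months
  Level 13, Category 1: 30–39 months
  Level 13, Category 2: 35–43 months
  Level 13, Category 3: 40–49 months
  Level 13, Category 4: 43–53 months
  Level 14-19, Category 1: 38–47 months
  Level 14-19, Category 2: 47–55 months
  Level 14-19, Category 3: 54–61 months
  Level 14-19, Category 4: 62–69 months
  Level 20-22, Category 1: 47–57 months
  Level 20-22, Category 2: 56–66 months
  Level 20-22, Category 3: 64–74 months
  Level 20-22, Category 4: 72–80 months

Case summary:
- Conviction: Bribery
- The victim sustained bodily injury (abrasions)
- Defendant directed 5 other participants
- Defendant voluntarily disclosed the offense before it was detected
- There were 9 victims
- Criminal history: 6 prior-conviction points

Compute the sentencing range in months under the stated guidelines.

16-20 months

Base offense level for bribery: 5.
§2 applies: 5 − 1 = 4.
§3 applies: 4 + 3 = 7.
§4 applies (level before this adjustment is 7 < 9, so +1): 7 + 1 = 8.
§5 applies: 8 + 3 = 11.
Final offense level: 11.
Criminal history: 6 prior points → Category 1 (0-6).
Level 11 falls in the 10-11 band.
Grid: Level 10-11 × Category 1 = 16-20 months.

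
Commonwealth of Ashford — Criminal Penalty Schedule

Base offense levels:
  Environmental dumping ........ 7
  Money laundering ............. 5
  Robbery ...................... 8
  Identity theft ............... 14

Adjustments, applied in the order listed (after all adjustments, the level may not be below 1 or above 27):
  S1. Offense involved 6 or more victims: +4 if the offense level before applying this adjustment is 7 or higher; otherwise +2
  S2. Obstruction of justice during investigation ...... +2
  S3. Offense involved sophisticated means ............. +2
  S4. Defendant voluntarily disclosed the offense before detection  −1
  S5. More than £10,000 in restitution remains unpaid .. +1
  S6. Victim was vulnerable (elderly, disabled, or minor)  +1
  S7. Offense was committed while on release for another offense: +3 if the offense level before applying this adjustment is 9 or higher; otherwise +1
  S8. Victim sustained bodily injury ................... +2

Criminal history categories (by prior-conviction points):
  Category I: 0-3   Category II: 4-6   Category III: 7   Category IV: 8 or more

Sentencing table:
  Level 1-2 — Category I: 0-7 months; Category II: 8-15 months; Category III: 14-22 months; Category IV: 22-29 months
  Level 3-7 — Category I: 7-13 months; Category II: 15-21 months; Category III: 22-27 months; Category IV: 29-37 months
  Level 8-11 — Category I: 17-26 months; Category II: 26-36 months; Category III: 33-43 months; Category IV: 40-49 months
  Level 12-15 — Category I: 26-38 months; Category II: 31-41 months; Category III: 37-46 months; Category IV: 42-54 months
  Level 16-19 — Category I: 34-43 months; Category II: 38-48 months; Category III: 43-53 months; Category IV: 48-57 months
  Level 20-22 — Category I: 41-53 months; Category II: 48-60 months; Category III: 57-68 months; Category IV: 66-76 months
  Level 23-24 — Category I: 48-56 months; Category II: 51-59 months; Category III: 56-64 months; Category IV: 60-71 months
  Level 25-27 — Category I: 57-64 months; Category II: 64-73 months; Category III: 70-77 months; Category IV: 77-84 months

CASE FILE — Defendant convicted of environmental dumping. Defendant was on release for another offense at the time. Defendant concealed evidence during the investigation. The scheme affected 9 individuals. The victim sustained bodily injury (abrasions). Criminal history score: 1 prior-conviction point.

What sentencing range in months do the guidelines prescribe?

Base offense level for environmental dumping: 7.
S1 applies (level before this adjustment is 7 ≥ 7, so +4): 7 + 4 = 11.
S2 applies: 11 + 2 = 13.
S3 does not apply.
S4 does not apply.
S5 does not apply.
S7 applies (level before this adjustment is 13 ≥ 9, so +3): 13 + 3 = 16.
S8 applies: 16 + 2 = 18.
Final offense level: 18.
Criminal history: 1 prior point → Category I (0-3).
Level 18 falls in the 16-19 band.
Grid: Level 16-19 × Category I = 34-43 months.

34-43 months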